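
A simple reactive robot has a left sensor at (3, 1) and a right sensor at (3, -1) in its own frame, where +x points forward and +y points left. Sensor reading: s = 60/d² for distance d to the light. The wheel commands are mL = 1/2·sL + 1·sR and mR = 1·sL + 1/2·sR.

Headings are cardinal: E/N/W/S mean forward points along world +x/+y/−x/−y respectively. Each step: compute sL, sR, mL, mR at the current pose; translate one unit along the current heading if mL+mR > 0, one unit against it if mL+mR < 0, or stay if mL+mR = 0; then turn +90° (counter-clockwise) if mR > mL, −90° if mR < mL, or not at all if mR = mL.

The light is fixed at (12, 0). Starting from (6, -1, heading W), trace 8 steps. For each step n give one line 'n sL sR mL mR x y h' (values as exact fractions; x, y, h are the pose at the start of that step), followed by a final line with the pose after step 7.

0 12/17 20/27 502/459 494/459 6 -1 W
1 15/17 3/2 33/17 111/68 5 -1 N
2 60/17 60/17 90/17 90/17 5 0 E
3 6 6 9 9 6 0 E
4 12 12 18 18 7 0 E
5 30 30 45 45 8 0 E
6 60 60 90 90 9 0 E
7 30 30 45 45 10 0 E
final 11 0 E

n=0: pose=(6,-1,W); sL=12/17, sR=20/27; mL=502/459, mR=494/459; mL+mR=332/153 → advance +1; mR−mL=-8/459 → turn -1·90°
n=1: pose=(5,-1,N); sL=15/17, sR=3/2; mL=33/17, mR=111/68; mL+mR=243/68 → advance +1; mR−mL=-21/68 → turn -1·90°
n=2: pose=(5,0,E); sL=60/17, sR=60/17; mL=90/17, mR=90/17; mL+mR=180/17 → advance +1; mR−mL=0 → turn +0·90°
n=3: pose=(6,0,E); sL=6, sR=6; mL=9, mR=9; mL+mR=18 → advance +1; mR−mL=0 → turn +0·90°
n=4: pose=(7,0,E); sL=12, sR=12; mL=18, mR=18; mL+mR=36 → advance +1; mR−mL=0 → turn +0·90°
n=5: pose=(8,0,E); sL=30, sR=30; mL=45, mR=45; mL+mR=90 → advance +1; mR−mL=0 → turn +0·90°
n=6: pose=(9,0,E); sL=60, sR=60; mL=90, mR=90; mL+mR=180 → advance +1; mR−mL=0 → turn +0·90°
n=7: pose=(10,0,E); sL=30, sR=30; mL=45, mR=45; mL+mR=90 → advance +1; mR−mL=0 → turn +0·90°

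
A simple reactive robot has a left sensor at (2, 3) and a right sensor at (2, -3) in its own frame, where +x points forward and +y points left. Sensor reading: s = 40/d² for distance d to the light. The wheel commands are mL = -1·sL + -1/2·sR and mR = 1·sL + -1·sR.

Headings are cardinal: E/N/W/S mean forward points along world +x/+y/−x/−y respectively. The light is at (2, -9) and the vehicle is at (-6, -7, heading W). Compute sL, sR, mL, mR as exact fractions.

left sensor world pos  = (-8, -10); dL² = 101
right sensor world pos = (-8, -4); dR² = 125
sL = 40/101 = 40/101
sR = 40/125 = 8/25
mL = -1·sL + -1/2·sR = -1404/2525
mR = 1·sL + -1·sR = 192/2525

40/101 8/25 -1404/2525 192/2525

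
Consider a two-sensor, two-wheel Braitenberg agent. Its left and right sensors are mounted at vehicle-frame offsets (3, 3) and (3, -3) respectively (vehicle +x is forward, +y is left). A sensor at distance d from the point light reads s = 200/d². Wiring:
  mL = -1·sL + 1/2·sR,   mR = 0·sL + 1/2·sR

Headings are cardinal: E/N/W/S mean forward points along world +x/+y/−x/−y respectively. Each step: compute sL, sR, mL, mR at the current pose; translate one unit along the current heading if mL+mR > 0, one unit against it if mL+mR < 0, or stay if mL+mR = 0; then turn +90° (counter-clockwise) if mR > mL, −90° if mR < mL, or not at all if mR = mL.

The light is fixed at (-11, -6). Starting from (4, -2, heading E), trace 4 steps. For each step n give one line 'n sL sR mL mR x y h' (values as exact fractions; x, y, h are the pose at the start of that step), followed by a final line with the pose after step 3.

0 200/373 8/13 -1108/4849 4/13 4 -2 E
1 100/109 20/41 -3010/4469 10/41 5 -2 N
2 200/169 40/41 -4820/6929 20/41 5 -3 W
3 1/2 50/49 1/98 25/49 6 -3 S
final 6 -4 E

n=0: pose=(4,-2,E); sL=200/373, sR=8/13; mL=-1108/4849, mR=4/13; mL+mR=384/4849 → advance +1; mR−mL=200/373 → turn +1·90°
n=1: pose=(5,-2,N); sL=100/109, sR=20/41; mL=-3010/4469, mR=10/41; mL+mR=-1920/4469 → advance -1; mR−mL=100/109 → turn +1·90°
n=2: pose=(5,-3,W); sL=200/169, sR=40/41; mL=-4820/6929, mR=20/41; mL+mR=-1440/6929 → advance -1; mR−mL=200/169 → turn +1·90°
n=3: pose=(6,-3,S); sL=1/2, sR=50/49; mL=1/98, mR=25/49; mL+mR=51/98 → advance +1; mR−mL=1/2 → turn +1·90°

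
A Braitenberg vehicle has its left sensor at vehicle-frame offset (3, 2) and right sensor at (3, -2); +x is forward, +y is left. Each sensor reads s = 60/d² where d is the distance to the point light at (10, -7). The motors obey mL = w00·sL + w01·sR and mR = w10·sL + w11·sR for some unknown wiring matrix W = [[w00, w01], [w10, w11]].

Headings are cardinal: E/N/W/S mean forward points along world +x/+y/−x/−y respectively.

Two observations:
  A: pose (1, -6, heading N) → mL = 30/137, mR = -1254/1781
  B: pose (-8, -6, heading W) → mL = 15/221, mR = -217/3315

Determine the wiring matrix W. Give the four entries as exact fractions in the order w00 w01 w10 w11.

1/2 0 1/2 -1

obs A: pose=(1,-6,N) → sL=60/137, sR=12/13, mL=30/137, mR=-1254/1781
obs B: pose=(-8,-6,W) → sL=30/221, sR=2/15, mL=15/221, mR=-217/3315
sensor matrix S = [[60/137, 12/13], [30/221, 2/15]]; det S = -26336/393601
solve [mL_A; mL_B] = S·[w00; w01] and [mR_A; mR_B] = S·[w10; w11]:
  w00 = 1/2, w01 = 0, w10 = 1/2, w11 = -1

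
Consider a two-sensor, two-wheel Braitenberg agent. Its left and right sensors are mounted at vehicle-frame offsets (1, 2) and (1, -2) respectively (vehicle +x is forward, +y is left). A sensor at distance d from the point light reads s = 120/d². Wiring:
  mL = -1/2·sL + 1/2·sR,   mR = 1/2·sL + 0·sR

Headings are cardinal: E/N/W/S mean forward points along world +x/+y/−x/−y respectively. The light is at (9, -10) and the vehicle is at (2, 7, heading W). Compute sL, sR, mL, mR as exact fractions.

left sensor world pos  = (1, 5); dL² = 289
right sensor world pos = (1, 9); dR² = 425
sL = 120/289 = 120/289
sR = 120/425 = 24/85
mL = -1/2·sL + 1/2·sR = -96/1445
mR = 1/2·sL + 0·sR = 60/289

120/289 24/85 -96/1445 60/289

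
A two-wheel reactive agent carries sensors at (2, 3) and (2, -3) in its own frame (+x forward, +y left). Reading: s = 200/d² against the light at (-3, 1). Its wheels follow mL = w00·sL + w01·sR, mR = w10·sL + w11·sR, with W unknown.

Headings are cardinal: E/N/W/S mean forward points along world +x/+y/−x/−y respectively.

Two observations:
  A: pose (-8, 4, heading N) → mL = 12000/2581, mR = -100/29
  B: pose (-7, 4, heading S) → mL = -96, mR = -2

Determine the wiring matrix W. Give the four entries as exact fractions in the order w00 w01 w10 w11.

obs A: pose=(-8,4,N) → sL=200/89, sR=200/29, mL=12000/2581, mR=-100/29
obs B: pose=(-7,4,S) → sL=100, sR=4, mL=-96, mR=-2
sensor matrix S = [[200/89, 200/29], [100, 4]]; det S = -1756800/2581
solve [mL_A; mL_B] = S·[w00; w01] and [mR_A; mR_B] = S·[w10; w11]:
  w00 = -1, w01 = 1, w10 = 0, w11 = -1/2

-1 1 0 -1/2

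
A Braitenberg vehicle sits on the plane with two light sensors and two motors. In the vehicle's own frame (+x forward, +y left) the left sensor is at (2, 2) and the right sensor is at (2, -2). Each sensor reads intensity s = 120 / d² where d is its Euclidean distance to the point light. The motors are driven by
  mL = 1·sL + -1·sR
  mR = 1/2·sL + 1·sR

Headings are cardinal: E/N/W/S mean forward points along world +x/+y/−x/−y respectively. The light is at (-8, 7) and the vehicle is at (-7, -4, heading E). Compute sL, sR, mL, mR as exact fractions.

4/3 60/89 176/267 358/267

left sensor world pos  = (-5, -2); dL² = 90
right sensor world pos = (-5, -6); dR² = 178
sL = 120/90 = 4/3
sR = 120/178 = 60/89
mL = 1·sL + -1·sR = 176/267
mR = 1/2·sL + 1·sR = 358/267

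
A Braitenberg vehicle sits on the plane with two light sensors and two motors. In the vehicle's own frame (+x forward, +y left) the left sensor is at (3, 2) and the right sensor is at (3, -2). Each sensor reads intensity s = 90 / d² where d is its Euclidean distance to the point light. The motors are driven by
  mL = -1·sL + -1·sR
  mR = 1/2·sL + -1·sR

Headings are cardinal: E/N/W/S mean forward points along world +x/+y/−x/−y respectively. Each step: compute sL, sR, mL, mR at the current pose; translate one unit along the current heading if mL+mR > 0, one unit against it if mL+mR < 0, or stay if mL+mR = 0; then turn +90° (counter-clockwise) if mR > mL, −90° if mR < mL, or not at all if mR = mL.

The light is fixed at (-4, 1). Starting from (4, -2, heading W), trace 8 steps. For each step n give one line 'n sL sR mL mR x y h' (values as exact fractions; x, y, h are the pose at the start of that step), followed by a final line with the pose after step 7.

n=0: pose=(4,-2,W); sL=9/5, sR=45/13; mL=-342/65, mR=-333/130; mL+mR=-1017/130 → advance -1; mR−mL=27/10 → turn +1·90°
n=1: pose=(5,-2,S); sL=90/157, sR=18/17; mL=-4356/2669, mR=-2061/2669; mL+mR=-6417/2669 → advance -1; mR−mL=135/157 → turn +1·90°
n=2: pose=(5,-1,E); sL=5/8, sR=9/16; mL=-19/16, mR=-1/4; mL+mR=-23/16 → advance -1; mR−mL=15/16 → turn +1·90°
n=3: pose=(4,-1,N); sL=90/37, sR=90/101; mL=-12420/3737, mR=1215/3737; mL+mR=-11205/3737 → advance -1; mR−mL=135/37 → turn +1·90°
n=4: pose=(4,-2,W); sL=9/5, sR=45/13; mL=-342/65, mR=-333/130; mL+mR=-1017/130 → advance -1; mR−mL=27/10 → turn +1·90°
n=5: pose=(5,-2,S); sL=90/157, sR=18/17; mL=-4356/2669, mR=-2061/2669; mL+mR=-6417/2669 → advance -1; mR−mL=135/157 → turn +1·90°
n=6: pose=(5,-1,E); sL=5/8, sR=9/16; mL=-19/16, mR=-1/4; mL+mR=-23/16 → advance -1; mR−mL=15/16 → turn +1·90°
n=7: pose=(4,-1,N); sL=90/37, sR=90/101; mL=-12420/3737, mR=1215/3737; mL+mR=-11205/3737 → advance -1; mR−mL=135/37 → turn +1·90°

0 9/5 45/13 -342/65 -333/130 4 -2 W
1 90/157 18/17 -4356/2669 -2061/2669 5 -2 S
2 5/8 9/16 -19/16 -1/4 5 -1 E
3 90/37 90/101 -12420/3737 1215/3737 4 -1 N
4 9/5 45/13 -342/65 -333/130 4 -2 W
5 90/157 18/17 -4356/2669 -2061/2669 5 -2 S
6 5/8 9/16 -19/16 -1/4 5 -1 E
7 90/37 90/101 -12420/3737 1215/3737 4 -1 N
final 4 -2 W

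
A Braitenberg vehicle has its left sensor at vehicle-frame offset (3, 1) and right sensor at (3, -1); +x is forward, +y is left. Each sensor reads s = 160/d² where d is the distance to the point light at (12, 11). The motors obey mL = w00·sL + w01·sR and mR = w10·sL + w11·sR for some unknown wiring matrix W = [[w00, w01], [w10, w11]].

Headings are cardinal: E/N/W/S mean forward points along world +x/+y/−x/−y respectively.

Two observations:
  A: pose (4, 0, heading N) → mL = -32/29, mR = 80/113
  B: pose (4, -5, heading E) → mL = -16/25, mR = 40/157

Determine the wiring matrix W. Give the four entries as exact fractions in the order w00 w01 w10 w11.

-1 0 0 1/2

obs A: pose=(4,0,N) → sL=32/29, sR=160/113, mL=-32/29, mR=80/113
obs B: pose=(4,-5,E) → sL=16/25, sR=80/157, mL=-16/25, mR=40/157
sensor matrix S = [[32/29, 160/113], [16/25, 80/157]]; det S = -884736/2572445
solve [mL_A; mL_B] = S·[w00; w01] and [mR_A; mR_B] = S·[w10; w11]:
  w00 = -1, w01 = 0, w10 = 0, w11 = 1/2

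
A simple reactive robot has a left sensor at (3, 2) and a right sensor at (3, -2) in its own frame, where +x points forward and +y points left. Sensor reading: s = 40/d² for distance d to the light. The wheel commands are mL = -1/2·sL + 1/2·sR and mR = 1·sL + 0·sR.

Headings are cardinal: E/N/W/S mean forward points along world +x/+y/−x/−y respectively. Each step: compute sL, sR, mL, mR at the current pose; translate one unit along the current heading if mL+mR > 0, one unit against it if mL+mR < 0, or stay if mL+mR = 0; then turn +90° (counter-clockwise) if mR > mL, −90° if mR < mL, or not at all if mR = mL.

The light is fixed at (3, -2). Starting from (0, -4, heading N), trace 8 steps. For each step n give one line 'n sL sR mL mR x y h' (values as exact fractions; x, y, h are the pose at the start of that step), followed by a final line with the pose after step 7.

0 20/13 20 120/13 20/13 0 -4 N
1 40 40/9 -160/9 40 0 -3 E
2 2 10 4 2 1 -3 N
3 8 8 0 8 1 -2 E
4 20/9 4 8/9 20/9 2 -2 N
5 40/17 8/5 -32/85 40/17 2 -1 W
6 10 2 -4 10 1 -1 S
7 8 8 0 8 1 -2 E
final 2 -2 N

n=0: pose=(0,-4,N); sL=20/13, sR=20; mL=120/13, mR=20/13; mL+mR=140/13 → advance +1; mR−mL=-100/13 → turn -1·90°
n=1: pose=(0,-3,E); sL=40, sR=40/9; mL=-160/9, mR=40; mL+mR=200/9 → advance +1; mR−mL=520/9 → turn +1·90°
n=2: pose=(1,-3,N); sL=2, sR=10; mL=4, mR=2; mL+mR=6 → advance +1; mR−mL=-2 → turn -1·90°
n=3: pose=(1,-2,E); sL=8, sR=8; mL=0, mR=8; mL+mR=8 → advance +1; mR−mL=8 → turn +1·90°
n=4: pose=(2,-2,N); sL=20/9, sR=4; mL=8/9, mR=20/9; mL+mR=28/9 → advance +1; mR−mL=4/3 → turn +1·90°
n=5: pose=(2,-1,W); sL=40/17, sR=8/5; mL=-32/85, mR=40/17; mL+mR=168/85 → advance +1; mR−mL=232/85 → turn +1·90°
n=6: pose=(1,-1,S); sL=10, sR=2; mL=-4, mR=10; mL+mR=6 → advance +1; mR−mL=14 → turn +1·90°
n=7: pose=(1,-2,E); sL=8, sR=8; mL=0, mR=8; mL+mR=8 → advance +1; mR−mL=8 → turn +1·90°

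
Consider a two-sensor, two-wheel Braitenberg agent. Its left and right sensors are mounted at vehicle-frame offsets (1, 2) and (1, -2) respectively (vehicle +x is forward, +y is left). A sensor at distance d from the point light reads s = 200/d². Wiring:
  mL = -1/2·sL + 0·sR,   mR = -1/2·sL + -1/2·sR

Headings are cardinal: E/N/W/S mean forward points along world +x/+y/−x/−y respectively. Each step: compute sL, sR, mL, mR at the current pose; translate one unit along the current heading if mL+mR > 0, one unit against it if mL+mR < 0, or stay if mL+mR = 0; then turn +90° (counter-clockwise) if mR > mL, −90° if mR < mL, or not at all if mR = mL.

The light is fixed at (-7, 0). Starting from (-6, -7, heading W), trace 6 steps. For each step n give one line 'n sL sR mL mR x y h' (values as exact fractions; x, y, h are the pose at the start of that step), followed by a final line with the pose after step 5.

0 200/81 8 -100/81 -424/81 -6 -7 W
1 50/9 50/13 -25/9 -550/117 -5 -7 N
2 40/9 200/109 -20/9 -3080/981 -5 -8 E
3 20/9 100/41 -10/9 -860/369 -6 -8 S
4 200/81 8 -100/81 -424/81 -6 -7 W
5 50/9 50/13 -25/9 -550/117 -5 -7 N
final -5 -8 E

n=0: pose=(-6,-7,W); sL=200/81, sR=8; mL=-100/81, mR=-424/81; mL+mR=-524/81 → advance -1; mR−mL=-4 → turn -1·90°
n=1: pose=(-5,-7,N); sL=50/9, sR=50/13; mL=-25/9, mR=-550/117; mL+mR=-875/117 → advance -1; mR−mL=-25/13 → turn -1·90°
n=2: pose=(-5,-8,E); sL=40/9, sR=200/109; mL=-20/9, mR=-3080/981; mL+mR=-5260/981 → advance -1; mR−mL=-100/109 → turn -1·90°
n=3: pose=(-6,-8,S); sL=20/9, sR=100/41; mL=-10/9, mR=-860/369; mL+mR=-1270/369 → advance -1; mR−mL=-50/41 → turn -1·90°
n=4: pose=(-6,-7,W); sL=200/81, sR=8; mL=-100/81, mR=-424/81; mL+mR=-524/81 → advance -1; mR−mL=-4 → turn -1·90°
n=5: pose=(-5,-7,N); sL=50/9, sR=50/13; mL=-25/9, mR=-550/117; mL+mR=-875/117 → advance -1; mR−mL=-25/13 → turn -1·90°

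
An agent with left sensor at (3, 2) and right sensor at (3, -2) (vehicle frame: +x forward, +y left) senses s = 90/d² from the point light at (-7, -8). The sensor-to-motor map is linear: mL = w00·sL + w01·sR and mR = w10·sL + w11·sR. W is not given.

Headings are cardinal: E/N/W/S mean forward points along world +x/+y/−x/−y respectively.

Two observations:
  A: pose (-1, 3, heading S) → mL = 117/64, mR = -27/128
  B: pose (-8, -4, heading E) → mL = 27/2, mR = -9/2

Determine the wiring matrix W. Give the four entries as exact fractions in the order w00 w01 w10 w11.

1 1 1/2 -1/2

obs A: pose=(-1,3,S) → sL=45/64, sR=9/8, mL=117/64, mR=-27/128
obs B: pose=(-8,-4,E) → sL=9/4, sR=45/4, mL=27/2, mR=-9/2
sensor matrix S = [[45/64, 9/8], [9/4, 45/4]]; det S = 1377/256
solve [mL_A; mL_B] = S·[w00; w01] and [mR_A; mR_B] = S·[w10; w11]:
  w00 = 1, w01 = 1, w10 = 1/2, w11 = -1/2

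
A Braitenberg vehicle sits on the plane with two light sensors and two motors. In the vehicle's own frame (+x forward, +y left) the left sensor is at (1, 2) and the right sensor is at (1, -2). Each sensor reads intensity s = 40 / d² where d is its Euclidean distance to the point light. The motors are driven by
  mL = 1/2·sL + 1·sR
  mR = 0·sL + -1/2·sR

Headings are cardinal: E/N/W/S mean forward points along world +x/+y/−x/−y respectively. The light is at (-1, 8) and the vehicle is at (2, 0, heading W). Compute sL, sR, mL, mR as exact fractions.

5/13 1 31/26 -1/2

left sensor world pos  = (1, -2); dL² = 104
right sensor world pos = (1, 2); dR² = 40
sL = 40/104 = 5/13
sR = 40/40 = 1
mL = 1/2·sL + 1·sR = 31/26
mR = 0·sL + -1/2·sR = -1/2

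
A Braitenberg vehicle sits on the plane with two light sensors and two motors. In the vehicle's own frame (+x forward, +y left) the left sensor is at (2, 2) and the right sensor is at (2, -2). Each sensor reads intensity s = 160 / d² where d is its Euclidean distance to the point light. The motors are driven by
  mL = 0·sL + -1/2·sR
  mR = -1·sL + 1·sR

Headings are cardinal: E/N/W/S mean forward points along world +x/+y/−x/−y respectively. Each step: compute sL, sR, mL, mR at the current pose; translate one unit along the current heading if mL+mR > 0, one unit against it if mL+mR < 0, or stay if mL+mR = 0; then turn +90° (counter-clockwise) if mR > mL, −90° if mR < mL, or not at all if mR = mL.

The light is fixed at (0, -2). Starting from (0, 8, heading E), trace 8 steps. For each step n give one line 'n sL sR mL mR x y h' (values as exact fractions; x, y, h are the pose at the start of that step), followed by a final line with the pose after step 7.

0 40/37 40/17 -20/17 800/629 0 8 E
1 32/29 160/153 -80/153 -256/4437 1 8 N
2 16/5 80/61 -40/61 -576/305 1 7 W
3 160/121 160/137 -80/137 -2560/16577 2 7 N
4 40/9 8/5 -4/5 -128/45 2 6 W
5 160/101 32/25 -16/25 -768/2525 3 6 N
6 80/13 80/41 -40/41 -2240/533 3 5 W
7 32/17 160/117 -80/117 -1024/1989 4 5 N
final 4 4 W

n=0: pose=(0,8,E); sL=40/37, sR=40/17; mL=-20/17, mR=800/629; mL+mR=60/629 → advance +1; mR−mL=1540/629 → turn +1·90°
n=1: pose=(1,8,N); sL=32/29, sR=160/153; mL=-80/153, mR=-256/4437; mL+mR=-2576/4437 → advance -1; mR−mL=688/1479 → turn +1·90°
n=2: pose=(1,7,W); sL=16/5, sR=80/61; mL=-40/61, mR=-576/305; mL+mR=-776/305 → advance -1; mR−mL=-376/305 → turn -1·90°
n=3: pose=(2,7,N); sL=160/121, sR=160/137; mL=-80/137, mR=-2560/16577; mL+mR=-12240/16577 → advance -1; mR−mL=7120/16577 → turn +1·90°
n=4: pose=(2,6,W); sL=40/9, sR=8/5; mL=-4/5, mR=-128/45; mL+mR=-164/45 → advance -1; mR−mL=-92/45 → turn -1·90°
n=5: pose=(3,6,N); sL=160/101, sR=32/25; mL=-16/25, mR=-768/2525; mL+mR=-2384/2525 → advance -1; mR−mL=848/2525 → turn +1·90°
n=6: pose=(3,5,W); sL=80/13, sR=80/41; mL=-40/41, mR=-2240/533; mL+mR=-2760/533 → advance -1; mR−mL=-1720/533 → turn -1·90°
n=7: pose=(4,5,N); sL=32/17, sR=160/117; mL=-80/117, mR=-1024/1989; mL+mR=-2384/1989 → advance -1; mR−mL=112/663 → turn +1·90°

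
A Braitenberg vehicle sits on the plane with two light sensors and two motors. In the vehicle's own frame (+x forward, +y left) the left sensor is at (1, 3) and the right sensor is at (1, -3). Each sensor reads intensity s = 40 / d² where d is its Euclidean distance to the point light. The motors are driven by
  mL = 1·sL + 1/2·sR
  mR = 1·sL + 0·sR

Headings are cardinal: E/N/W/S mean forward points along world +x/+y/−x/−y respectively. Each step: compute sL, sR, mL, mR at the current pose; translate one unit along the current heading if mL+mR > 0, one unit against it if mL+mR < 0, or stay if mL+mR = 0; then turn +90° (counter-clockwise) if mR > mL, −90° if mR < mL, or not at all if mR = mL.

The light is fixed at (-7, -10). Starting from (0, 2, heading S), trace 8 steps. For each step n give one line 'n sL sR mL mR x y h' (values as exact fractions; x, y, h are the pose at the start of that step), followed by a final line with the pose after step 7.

0 40/221 40/137 9900/30277 40/221 0 2 S
1 2/5 5/29 141/290 2/5 0 1 W
2 40/153 8/45 268/765 40/153 -1 1 N
3 20/137 4/13 534/1781 20/137 -1 2 E
4 40/221 40/137 9900/30277 40/221 0 2 S
5 2/5 5/29 141/290 2/5 0 1 W
6 40/153 8/45 268/765 40/153 -1 1 N
7 20/137 4/13 534/1781 20/137 -1 2 E
final 0 2 S

n=0: pose=(0,2,S); sL=40/221, sR=40/137; mL=9900/30277, mR=40/221; mL+mR=15380/30277 → advance +1; mR−mL=-20/137 → turn -1·90°
n=1: pose=(0,1,W); sL=2/5, sR=5/29; mL=141/290, mR=2/5; mL+mR=257/290 → advance +1; mR−mL=-5/58 → turn -1·90°
n=2: pose=(-1,1,N); sL=40/153, sR=8/45; mL=268/765, mR=40/153; mL+mR=52/85 → advance +1; mR−mL=-4/45 → turn -1·90°
n=3: pose=(-1,2,E); sL=20/137, sR=4/13; mL=534/1781, mR=20/137; mL+mR=794/1781 → advance +1; mR−mL=-2/13 → turn -1·90°
n=4: pose=(0,2,S); sL=40/221, sR=40/137; mL=9900/30277, mR=40/221; mL+mR=15380/30277 → advance +1; mR−mL=-20/137 → turn -1·90°
n=5: pose=(0,1,W); sL=2/5, sR=5/29; mL=141/290, mR=2/5; mL+mR=257/290 → advance +1; mR−mL=-5/58 → turn -1·90°
n=6: pose=(-1,1,N); sL=40/153, sR=8/45; mL=268/765, mR=40/153; mL+mR=52/85 → advance +1; mR−mL=-4/45 → turn -1·90°
n=7: pose=(-1,2,E); sL=20/137, sR=4/13; mL=534/1781, mR=20/137; mL+mR=794/1781 → advance +1; mR−mL=-2/13 → turn -1·90°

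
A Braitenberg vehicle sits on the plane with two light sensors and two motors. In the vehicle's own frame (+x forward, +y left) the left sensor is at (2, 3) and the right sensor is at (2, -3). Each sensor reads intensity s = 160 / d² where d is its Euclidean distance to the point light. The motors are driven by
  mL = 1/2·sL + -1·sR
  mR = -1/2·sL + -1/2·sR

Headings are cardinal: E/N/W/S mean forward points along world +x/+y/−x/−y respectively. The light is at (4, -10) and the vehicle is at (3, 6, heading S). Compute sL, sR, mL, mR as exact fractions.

4/5 40/53 -94/265 -206/265

left sensor world pos  = (6, 4); dL² = 200
right sensor world pos = (0, 4); dR² = 212
sL = 160/200 = 4/5
sR = 160/212 = 40/53
mL = 1/2·sL + -1·sR = -94/265
mR = -1/2·sL + -1/2·sR = -206/265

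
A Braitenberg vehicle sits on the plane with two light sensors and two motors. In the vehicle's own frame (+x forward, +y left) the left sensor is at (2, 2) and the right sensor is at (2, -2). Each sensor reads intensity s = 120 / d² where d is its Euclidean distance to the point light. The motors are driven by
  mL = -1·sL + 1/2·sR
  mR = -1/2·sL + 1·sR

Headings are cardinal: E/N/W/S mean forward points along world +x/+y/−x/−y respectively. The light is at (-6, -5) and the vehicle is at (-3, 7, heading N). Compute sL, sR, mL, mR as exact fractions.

120/197 120/221 -14700/43537 10380/43537

left sensor world pos  = (-5, 9); dL² = 197
right sensor world pos = (-1, 9); dR² = 221
sL = 120/197 = 120/197
sR = 120/221 = 120/221
mL = -1·sL + 1/2·sR = -14700/43537
mR = -1/2·sL + 1·sR = 10380/43537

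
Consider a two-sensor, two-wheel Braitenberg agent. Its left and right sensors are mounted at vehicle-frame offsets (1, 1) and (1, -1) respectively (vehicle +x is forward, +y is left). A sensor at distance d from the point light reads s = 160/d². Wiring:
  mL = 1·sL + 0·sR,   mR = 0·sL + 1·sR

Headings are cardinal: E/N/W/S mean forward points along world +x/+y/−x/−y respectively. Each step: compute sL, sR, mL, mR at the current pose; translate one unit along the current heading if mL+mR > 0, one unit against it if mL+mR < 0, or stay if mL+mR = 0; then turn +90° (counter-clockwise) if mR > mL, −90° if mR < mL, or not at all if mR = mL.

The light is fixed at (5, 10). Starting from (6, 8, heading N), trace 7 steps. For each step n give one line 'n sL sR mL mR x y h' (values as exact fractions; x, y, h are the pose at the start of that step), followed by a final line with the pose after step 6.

0 160 32 160 32 6 8 N
1 40 20 40 20 6 9 E
2 160/13 32 160/13 32 7 9 S
3 16 80/9 16 80/9 7 8 E
4 32/5 160/13 32/5 160/13 8 8 S
5 8 5 8 5 8 7 E
6 160/41 32/5 160/41 32/5 9 7 S
final 9 6 E

n=0: pose=(6,8,N); sL=160, sR=32; mL=160, mR=32; mL+mR=192 → advance +1; mR−mL=-128 → turn -1·90°
n=1: pose=(6,9,E); sL=40, sR=20; mL=40, mR=20; mL+mR=60 → advance +1; mR−mL=-20 → turn -1·90°
n=2: pose=(7,9,S); sL=160/13, sR=32; mL=160/13, mR=32; mL+mR=576/13 → advance +1; mR−mL=256/13 → turn +1·90°
n=3: pose=(7,8,E); sL=16, sR=80/9; mL=16, mR=80/9; mL+mR=224/9 → advance +1; mR−mL=-64/9 → turn -1·90°
n=4: pose=(8,8,S); sL=32/5, sR=160/13; mL=32/5, mR=160/13; mL+mR=1216/65 → advance +1; mR−mL=384/65 → turn +1·90°
n=5: pose=(8,7,E); sL=8, sR=5; mL=8, mR=5; mL+mR=13 → advance +1; mR−mL=-3 → turn -1·90°
n=6: pose=(9,7,S); sL=160/41, sR=32/5; mL=160/41, mR=32/5; mL+mR=2112/205 → advance +1; mR−mL=512/205 → turn +1·90°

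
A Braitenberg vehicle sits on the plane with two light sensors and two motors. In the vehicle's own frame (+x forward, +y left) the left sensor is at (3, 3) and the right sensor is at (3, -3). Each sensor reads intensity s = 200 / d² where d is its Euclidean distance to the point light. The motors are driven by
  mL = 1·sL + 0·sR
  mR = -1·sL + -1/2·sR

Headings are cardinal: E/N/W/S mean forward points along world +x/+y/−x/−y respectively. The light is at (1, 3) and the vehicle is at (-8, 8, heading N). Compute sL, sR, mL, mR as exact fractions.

left sensor world pos  = (-11, 11); dL² = 208
right sensor world pos = (-5, 11); dR² = 100
sL = 200/208 = 25/26
sR = 200/100 = 2
mL = 1·sL + 0·sR = 25/26
mR = -1·sL + -1/2·sR = -51/26

25/26 2 25/26 -51/26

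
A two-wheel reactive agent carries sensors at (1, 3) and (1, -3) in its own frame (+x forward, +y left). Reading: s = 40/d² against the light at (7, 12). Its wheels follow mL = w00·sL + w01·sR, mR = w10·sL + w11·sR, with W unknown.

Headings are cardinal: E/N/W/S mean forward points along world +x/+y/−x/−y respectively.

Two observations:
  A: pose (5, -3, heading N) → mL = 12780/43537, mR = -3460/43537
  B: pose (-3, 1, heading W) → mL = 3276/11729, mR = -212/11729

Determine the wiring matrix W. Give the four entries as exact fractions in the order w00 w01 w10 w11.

1/2 1 -1 1/2

obs A: pose=(5,-3,N) → sL=40/221, sR=40/197, mL=12780/43537, mR=-3460/43537
obs B: pose=(-3,1,W) → sL=40/317, sR=8/37, mL=3276/11729, mR=-212/11729
sensor matrix S = [[40/221, 40/197], [40/317, 8/37]]; det S = 6900480/510645473
solve [mL_A; mL_B] = S·[w00; w01] and [mR_A; mR_B] = S·[w10; w11]:
  w00 = 1/2, w01 = 1, w10 = -1, w11 = 1/2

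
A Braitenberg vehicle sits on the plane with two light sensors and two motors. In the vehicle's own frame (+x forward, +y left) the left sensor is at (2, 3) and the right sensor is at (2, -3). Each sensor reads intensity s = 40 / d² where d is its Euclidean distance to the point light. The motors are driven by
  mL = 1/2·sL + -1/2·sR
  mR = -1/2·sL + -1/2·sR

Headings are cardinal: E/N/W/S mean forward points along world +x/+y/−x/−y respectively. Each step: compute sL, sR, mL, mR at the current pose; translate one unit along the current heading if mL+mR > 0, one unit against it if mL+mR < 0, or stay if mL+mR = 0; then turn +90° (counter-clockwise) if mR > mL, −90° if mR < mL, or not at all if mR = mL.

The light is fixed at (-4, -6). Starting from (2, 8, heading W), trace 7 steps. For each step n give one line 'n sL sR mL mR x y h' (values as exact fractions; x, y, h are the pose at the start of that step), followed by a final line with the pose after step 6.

n=0: pose=(2,8,W); sL=40/137, sR=8/61; mL=672/8357, mR=-1768/8357; mL+mR=-8/61 → advance -1; mR−mL=-40/137 → turn -1·90°
n=1: pose=(3,8,N); sL=5/34, sR=10/89; mL=105/6052, mR=-785/6052; mL+mR=-10/89 → advance -1; mR−mL=-5/34 → turn -1·90°
n=2: pose=(3,7,E); sL=40/337, sR=40/181; mL=-3120/60997, mR=-10360/60997; mL+mR=-40/181 → advance -1; mR−mL=-40/337 → turn -1·90°
n=3: pose=(2,7,S); sL=20/101, sR=4/13; mL=-72/1313, mR=-332/1313; mL+mR=-4/13 → advance -1; mR−mL=-20/101 → turn -1·90°
n=4: pose=(2,8,W); sL=40/137, sR=8/61; mL=672/8357, mR=-1768/8357; mL+mR=-8/61 → advance -1; mR−mL=-40/137 → turn -1·90°
n=5: pose=(3,8,N); sL=5/34, sR=10/89; mL=105/6052, mR=-785/6052; mL+mR=-10/89 → advance -1; mR−mL=-5/34 → turn -1·90°
n=6: pose=(3,7,E); sL=40/337, sR=40/181; mL=-3120/60997, mR=-10360/60997; mL+mR=-40/181 → advance -1; mR−mL=-40/337 → turn -1·90°

0 40/137 8/61 672/8357 -1768/8357 2 8 W
1 5/34 10/89 105/6052 -785/6052 3 8 N
2 40/337 40/181 -3120/60997 -10360/60997 3 7 E
3 20/101 4/13 -72/1313 -332/1313 2 7 S
4 40/137 8/61 672/8357 -1768/8357 2 8 W
5 5/34 10/89 105/6052 -785/6052 3 8 N
6 40/337 40/181 -3120/60997 -10360/60997 3 7 E
final 2 7 S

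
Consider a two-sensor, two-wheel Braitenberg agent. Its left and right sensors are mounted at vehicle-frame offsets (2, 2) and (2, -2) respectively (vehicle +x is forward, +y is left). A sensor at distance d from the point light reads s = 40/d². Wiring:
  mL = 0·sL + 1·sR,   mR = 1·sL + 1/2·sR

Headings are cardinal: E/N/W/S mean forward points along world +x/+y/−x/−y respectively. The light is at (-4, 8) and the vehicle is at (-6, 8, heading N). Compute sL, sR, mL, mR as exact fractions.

left sensor world pos  = (-8, 10); dL² = 20
right sensor world pos = (-4, 10); dR² = 4
sL = 40/20 = 2
sR = 40/4 = 10
mL = 0·sL + 1·sR = 10
mR = 1·sL + 1/2·sR = 7

2 10 10 7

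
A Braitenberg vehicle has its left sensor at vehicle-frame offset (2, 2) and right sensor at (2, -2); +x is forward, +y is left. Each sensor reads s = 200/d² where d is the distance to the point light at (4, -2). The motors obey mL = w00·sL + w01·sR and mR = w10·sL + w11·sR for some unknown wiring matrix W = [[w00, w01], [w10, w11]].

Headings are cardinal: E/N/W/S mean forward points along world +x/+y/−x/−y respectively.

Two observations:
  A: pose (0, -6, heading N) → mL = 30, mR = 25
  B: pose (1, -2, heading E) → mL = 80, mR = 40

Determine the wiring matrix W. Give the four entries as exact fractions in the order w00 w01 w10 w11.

1 1 0 1

obs A: pose=(0,-6,N) → sL=5, sR=25, mL=30, mR=25
obs B: pose=(1,-2,E) → sL=40, sR=40, mL=80, mR=40
sensor matrix S = [[5, 25], [40, 40]]; det S = -800
solve [mL_A; mL_B] = S·[w00; w01] and [mR_A; mR_B] = S·[w10; w11]:
  w00 = 1, w01 = 1, w10 = 0, w11 = 1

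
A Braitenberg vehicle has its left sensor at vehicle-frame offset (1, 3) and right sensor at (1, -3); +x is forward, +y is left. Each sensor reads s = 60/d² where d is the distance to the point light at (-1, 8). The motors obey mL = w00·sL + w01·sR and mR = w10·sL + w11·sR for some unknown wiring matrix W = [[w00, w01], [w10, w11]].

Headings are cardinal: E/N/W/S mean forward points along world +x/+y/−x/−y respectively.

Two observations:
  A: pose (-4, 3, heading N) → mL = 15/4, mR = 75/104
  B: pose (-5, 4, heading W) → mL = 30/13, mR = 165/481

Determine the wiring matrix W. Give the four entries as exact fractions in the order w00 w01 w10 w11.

obs A: pose=(-4,3,N) → sL=15/13, sR=15/4, mL=15/4, mR=75/104
obs B: pose=(-5,4,W) → sL=30/37, sR=30/13, mL=30/13, mR=165/481
sensor matrix S = [[15/13, 15/4], [30/37, 30/13]]; det S = -4725/12506
solve [mL_A; mL_B] = S·[w00; w01] and [mR_A; mR_B] = S·[w10; w11]:
  w00 = 0, w01 = 1, w10 = -1, w11 = 1/2

0 1 -1 1/2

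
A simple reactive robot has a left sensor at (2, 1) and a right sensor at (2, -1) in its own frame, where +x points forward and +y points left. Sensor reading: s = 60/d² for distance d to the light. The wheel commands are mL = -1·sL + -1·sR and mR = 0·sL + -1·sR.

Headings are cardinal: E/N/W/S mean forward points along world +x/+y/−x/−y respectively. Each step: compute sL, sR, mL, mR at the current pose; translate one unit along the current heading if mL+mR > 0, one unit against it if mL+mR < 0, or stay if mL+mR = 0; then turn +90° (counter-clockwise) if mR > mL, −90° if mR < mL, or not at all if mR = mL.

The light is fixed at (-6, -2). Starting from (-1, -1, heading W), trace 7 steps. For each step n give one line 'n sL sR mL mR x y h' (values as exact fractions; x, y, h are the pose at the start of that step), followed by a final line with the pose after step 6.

n=0: pose=(-1,-1,W); sL=20/3, sR=60/13; mL=-440/39, mR=-60/13; mL+mR=-620/39 → advance -1; mR−mL=20/3 → turn +1·90°
n=1: pose=(0,-1,S); sL=6/5, sR=30/13; mL=-228/65, mR=-30/13; mL+mR=-378/65 → advance -1; mR−mL=6/5 → turn +1·90°
n=2: pose=(0,0,E); sL=60/73, sR=12/13; mL=-1656/949, mR=-12/13; mL+mR=-2532/949 → advance -1; mR−mL=60/73 → turn +1·90°
n=3: pose=(-1,0,N); sL=15/8, sR=15/13; mL=-315/104, mR=-15/13; mL+mR=-435/104 → advance -1; mR−mL=15/8 → turn +1·90°
n=4: pose=(-1,-1,W); sL=20/3, sR=60/13; mL=-440/39, mR=-60/13; mL+mR=-620/39 → advance -1; mR−mL=20/3 → turn +1·90°
n=5: pose=(0,-1,S); sL=6/5, sR=30/13; mL=-228/65, mR=-30/13; mL+mR=-378/65 → advance -1; mR−mL=6/5 → turn +1·90°
n=6: pose=(0,0,E); sL=60/73, sR=12/13; mL=-1656/949, mR=-12/13; mL+mR=-2532/949 → advance -1; mR−mL=60/73 → turn +1·90°

0 20/3 60/13 -440/39 -60/13 -1 -1 W
1 6/5 30/13 -228/65 -30/13 0 -1 S
2 60/73 12/13 -1656/949 -12/13 0 0 E
3 15/8 15/13 -315/104 -15/13 -1 0 N
4 20/3 60/13 -440/39 -60/13 -1 -1 W
5 6/5 30/13 -228/65 -30/13 0 -1 S
6 60/73 12/13 -1656/949 -12/13 0 0 E
final -1 0 N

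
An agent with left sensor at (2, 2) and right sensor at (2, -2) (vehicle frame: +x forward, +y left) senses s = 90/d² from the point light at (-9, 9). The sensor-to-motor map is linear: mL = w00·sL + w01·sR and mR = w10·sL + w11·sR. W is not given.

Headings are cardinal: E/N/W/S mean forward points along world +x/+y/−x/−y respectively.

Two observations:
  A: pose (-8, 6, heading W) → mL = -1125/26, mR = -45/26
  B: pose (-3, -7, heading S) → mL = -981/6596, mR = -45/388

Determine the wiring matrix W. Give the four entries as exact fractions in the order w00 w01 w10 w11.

1/2 -1 -1/2 0

obs A: pose=(-8,6,W) → sL=45/13, sR=45, mL=-1125/26, mR=-45/26
obs B: pose=(-3,-7,S) → sL=45/194, sR=9/34, mL=-981/6596, mR=-45/388
sensor matrix S = [[45/13, 45], [45/194, 9/34]]; det S = -204120/21437
solve [mL_A; mL_B] = S·[w00; w01] and [mR_A; mR_B] = S·[w10; w11]:
  w00 = 1/2, w01 = -1, w10 = -1/2, w11 = 0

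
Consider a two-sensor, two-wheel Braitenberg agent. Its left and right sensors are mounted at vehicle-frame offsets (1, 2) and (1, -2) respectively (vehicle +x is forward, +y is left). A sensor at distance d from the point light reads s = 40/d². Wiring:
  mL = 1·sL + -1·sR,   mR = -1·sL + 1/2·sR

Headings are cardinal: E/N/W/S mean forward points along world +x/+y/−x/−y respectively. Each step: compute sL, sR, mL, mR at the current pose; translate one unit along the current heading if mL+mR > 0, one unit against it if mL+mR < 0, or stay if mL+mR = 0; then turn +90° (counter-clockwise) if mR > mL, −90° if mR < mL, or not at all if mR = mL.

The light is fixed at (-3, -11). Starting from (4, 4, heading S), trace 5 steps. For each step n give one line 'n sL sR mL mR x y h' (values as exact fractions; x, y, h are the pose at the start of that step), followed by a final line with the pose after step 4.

0 40/277 40/221 -2240/61217 -3300/61217 4 4 S
1 5/29 1/9 16/261 -61/522 4 5 W
2 8/65 40/389 512/25285 -1812/25285 5 5 N
3 4/37 4/25 -48/925 -26/925 5 4 E
4 40/281 40/337 2240/94697 -7860/94697 4 4 N
final 4 3 E

n=0: pose=(4,4,S); sL=40/277, sR=40/221; mL=-2240/61217, mR=-3300/61217; mL+mR=-20/221 → advance -1; mR−mL=-1060/61217 → turn -1·90°
n=1: pose=(4,5,W); sL=5/29, sR=1/9; mL=16/261, mR=-61/522; mL+mR=-1/18 → advance -1; mR−mL=-31/174 → turn -1·90°
n=2: pose=(5,5,N); sL=8/65, sR=40/389; mL=512/25285, mR=-1812/25285; mL+mR=-20/389 → advance -1; mR−mL=-2324/25285 → turn -1·90°
n=3: pose=(5,4,E); sL=4/37, sR=4/25; mL=-48/925, mR=-26/925; mL+mR=-2/25 → advance -1; mR−mL=22/925 → turn +1·90°
n=4: pose=(4,4,N); sL=40/281, sR=40/337; mL=2240/94697, mR=-7860/94697; mL+mR=-20/337 → advance -1; mR−mL=-10100/94697 → turn -1·90°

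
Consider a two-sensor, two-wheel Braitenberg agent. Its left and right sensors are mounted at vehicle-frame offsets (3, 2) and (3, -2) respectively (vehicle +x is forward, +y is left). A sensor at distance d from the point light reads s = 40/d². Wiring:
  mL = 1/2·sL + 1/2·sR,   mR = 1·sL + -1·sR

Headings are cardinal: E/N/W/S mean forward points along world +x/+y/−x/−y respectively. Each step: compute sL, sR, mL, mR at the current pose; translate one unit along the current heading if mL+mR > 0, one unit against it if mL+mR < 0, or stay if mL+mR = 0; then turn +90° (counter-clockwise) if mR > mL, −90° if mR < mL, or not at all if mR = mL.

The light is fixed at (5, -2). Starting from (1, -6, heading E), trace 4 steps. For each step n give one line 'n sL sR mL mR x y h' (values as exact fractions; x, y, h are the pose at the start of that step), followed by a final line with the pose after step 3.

n=0: pose=(1,-6,E); sL=8, sR=40/37; mL=168/37, mR=256/37; mL+mR=424/37 → advance +1; mR−mL=88/37 → turn +1·90°
n=1: pose=(2,-6,N); sL=20/13, sR=20; mL=140/13, mR=-240/13; mL+mR=-100/13 → advance -1; mR−mL=-380/13 → turn -1·90°
n=2: pose=(2,-7,E); sL=40/9, sR=40/49; mL=1160/441, mR=1600/441; mL+mR=920/147 → advance +1; mR−mL=440/441 → turn +1·90°
n=3: pose=(3,-7,N); sL=2, sR=10; mL=6, mR=-8; mL+mR=-2 → advance -1; mR−mL=-14 → turn -1·90°

0 8 40/37 168/37 256/37 1 -6 E
1 20/13 20 140/13 -240/13 2 -6 N
2 40/9 40/49 1160/441 1600/441 2 -7 E
3 2 10 6 -8 3 -7 N
final 3 -8 E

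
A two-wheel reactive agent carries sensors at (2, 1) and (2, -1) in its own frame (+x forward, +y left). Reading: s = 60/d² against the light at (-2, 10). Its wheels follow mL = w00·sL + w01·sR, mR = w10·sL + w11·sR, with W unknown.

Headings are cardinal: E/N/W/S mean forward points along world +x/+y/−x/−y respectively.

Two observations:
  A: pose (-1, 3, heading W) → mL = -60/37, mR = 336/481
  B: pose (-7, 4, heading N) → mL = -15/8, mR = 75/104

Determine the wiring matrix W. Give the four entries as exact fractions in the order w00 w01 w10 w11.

obs A: pose=(-1,3,W) → sL=12/13, sR=60/37, mL=-60/37, mR=336/481
obs B: pose=(-7,4,N) → sL=15/13, sR=15/8, mL=-15/8, mR=75/104
sensor matrix S = [[12/13, 60/37], [15/13, 15/8]]; det S = -135/962
solve [mL_A; mL_B] = S·[w00; w01] and [mR_A; mR_B] = S·[w10; w11]:
  w00 = 0, w01 = -1, w10 = -1, w11 = 1

0 -1 -1 1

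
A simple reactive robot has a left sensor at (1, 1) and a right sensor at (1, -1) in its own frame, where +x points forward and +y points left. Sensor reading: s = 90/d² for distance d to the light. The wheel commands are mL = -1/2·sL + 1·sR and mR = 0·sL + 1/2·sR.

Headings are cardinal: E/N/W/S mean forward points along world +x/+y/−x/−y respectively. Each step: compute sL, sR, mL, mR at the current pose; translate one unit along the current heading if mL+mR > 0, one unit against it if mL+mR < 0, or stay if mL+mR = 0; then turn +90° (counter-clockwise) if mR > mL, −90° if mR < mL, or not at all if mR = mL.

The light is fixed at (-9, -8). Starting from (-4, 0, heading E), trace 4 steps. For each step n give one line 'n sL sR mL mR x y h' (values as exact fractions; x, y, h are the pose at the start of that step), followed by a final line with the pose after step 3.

n=0: pose=(-4,0,E); sL=10/13, sR=18/17; mL=149/221, mR=9/17; mL+mR=266/221 → advance +1; mR−mL=-32/221 → turn -1·90°
n=1: pose=(-3,0,S); sL=45/49, sR=45/37; mL=2745/3626, mR=45/74; mL+mR=2475/1813 → advance +1; mR−mL=-270/1813 → turn -1·90°
n=2: pose=(-3,-1,W); sL=90/61, sR=90/89; mL=1485/5429, mR=45/89; mL+mR=4230/5429 → advance +1; mR−mL=1260/5429 → turn +1·90°
n=3: pose=(-4,-1,S); sL=5/4, sR=45/26; mL=115/104, mR=45/52; mL+mR=205/104 → advance +1; mR−mL=-25/104 → turn -1·90°

0 10/13 18/17 149/221 9/17 -4 0 E
1 45/49 45/37 2745/3626 45/74 -3 0 S
2 90/61 90/89 1485/5429 45/89 -3 -1 W
3 5/4 45/26 115/104 45/52 -4 -1 S
final -4 -2 W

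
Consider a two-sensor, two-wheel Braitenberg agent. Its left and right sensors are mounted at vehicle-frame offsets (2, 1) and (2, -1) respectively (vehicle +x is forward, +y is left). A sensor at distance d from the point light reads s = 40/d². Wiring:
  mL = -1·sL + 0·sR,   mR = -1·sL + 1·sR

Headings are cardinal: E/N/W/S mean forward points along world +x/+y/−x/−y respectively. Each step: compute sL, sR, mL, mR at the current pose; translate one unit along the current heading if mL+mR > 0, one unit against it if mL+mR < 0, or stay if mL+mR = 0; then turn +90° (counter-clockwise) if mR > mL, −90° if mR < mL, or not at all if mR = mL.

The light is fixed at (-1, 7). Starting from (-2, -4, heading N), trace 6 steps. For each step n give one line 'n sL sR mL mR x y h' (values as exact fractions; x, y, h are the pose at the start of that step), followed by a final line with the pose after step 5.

n=0: pose=(-2,-4,N); sL=8/17, sR=40/81; mL=-8/17, mR=32/1377; mL+mR=-616/1377 → advance -1; mR−mL=40/81 → turn +1·90°
n=1: pose=(-2,-5,W); sL=20/89, sR=4/13; mL=-20/89, mR=96/1157; mL+mR=-164/1157 → advance -1; mR−mL=4/13 → turn +1·90°
n=2: pose=(-1,-5,S); sL=40/197, sR=40/197; mL=-40/197, mR=0; mL+mR=-40/197 → advance -1; mR−mL=40/197 → turn +1·90°
n=3: pose=(-1,-4,E); sL=5/13, sR=10/37; mL=-5/13, mR=-55/481; mL+mR=-240/481 → advance -1; mR−mL=10/37 → turn +1·90°
n=4: pose=(-2,-4,N); sL=8/17, sR=40/81; mL=-8/17, mR=32/1377; mL+mR=-616/1377 → advance -1; mR−mL=40/81 → turn +1·90°
n=5: pose=(-2,-5,W); sL=20/89, sR=4/13; mL=-20/89, mR=96/1157; mL+mR=-164/1157 → advance -1; mR−mL=4/13 → turn +1·90°

0 8/17 40/81 -8/17 32/1377 -2 -4 N
1 20/89 4/13 -20/89 96/1157 -2 -5 W
2 40/197 40/197 -40/197 0 -1 -5 S
3 5/13 10/37 -5/13 -55/481 -1 -4 E
4 8/17 40/81 -8/17 32/1377 -2 -4 N
5 20/89 4/13 -20/89 96/1157 -2 -5 W
final -1 -5 S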